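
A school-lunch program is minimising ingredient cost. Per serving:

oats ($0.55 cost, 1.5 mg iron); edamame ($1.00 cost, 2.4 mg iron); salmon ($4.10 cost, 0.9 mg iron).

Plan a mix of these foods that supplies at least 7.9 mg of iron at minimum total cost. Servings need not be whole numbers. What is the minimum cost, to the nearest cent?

Cost per mg of iron: oats $0.3667, edamame $0.4167, salmon $4.5556.
With no serving limits, use only oats: 7.9 mg / 1.5 mg = 5.267 servings × $0.55 = $2.90.

$2.90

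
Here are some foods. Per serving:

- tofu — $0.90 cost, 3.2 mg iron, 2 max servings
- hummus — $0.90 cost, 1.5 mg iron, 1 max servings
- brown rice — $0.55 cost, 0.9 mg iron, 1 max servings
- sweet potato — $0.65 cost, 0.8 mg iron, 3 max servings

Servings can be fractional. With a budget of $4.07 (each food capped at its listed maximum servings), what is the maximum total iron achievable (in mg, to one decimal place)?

9.8 mg

Iron per dollar: tofu 3.556, hummus 1.667, brown rice 1.636, sweet potato 1.231.
Take 2 servings of tofu: spends $1.80, +6.4 mg iron (running total 6.4 mg).
Take 1 serving of hummus: spends $0.90, +1.5 mg iron (running total 7.9 mg).
Take 1 serving of brown rice: spends $0.55, +0.9 mg iron (running total 8.8 mg).
Take 1.262 servings of sweet potato: spends $0.82, +1.0 mg iron (running total 9.8 mg).
Filling greedily by iron-per-dollar is optimal for one linear limit, giving 9.8 mg.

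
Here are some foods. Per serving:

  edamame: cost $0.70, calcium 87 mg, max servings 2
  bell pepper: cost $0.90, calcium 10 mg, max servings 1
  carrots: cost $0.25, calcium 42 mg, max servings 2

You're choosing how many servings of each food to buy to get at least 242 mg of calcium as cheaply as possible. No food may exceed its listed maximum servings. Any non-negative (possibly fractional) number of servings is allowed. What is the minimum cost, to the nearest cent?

Cost per mg of calcium: carrots $0.0060, edamame $0.0080, bell pepper $0.0900.
Take 2 servings of carrots: +84.0 mg calcium for $0.50 (total $0.50, still need 158.0 mg).
Take 1.816 servings of edamame: +158.0 mg calcium for $1.27 (total $1.77, still need 0.0 mg).
Greedy by cheapest-per-mg is optimal for a single linear constraint, so the minimum cost is $1.77.

$1.77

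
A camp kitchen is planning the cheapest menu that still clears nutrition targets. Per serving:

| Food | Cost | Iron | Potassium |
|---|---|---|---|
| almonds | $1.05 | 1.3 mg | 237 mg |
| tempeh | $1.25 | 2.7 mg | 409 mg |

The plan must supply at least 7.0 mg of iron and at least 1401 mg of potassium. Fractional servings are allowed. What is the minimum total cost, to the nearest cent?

$4.28

Compare the cost at each extreme point of the feasible region.
almonds only: max(7.0/1.3, 1401/237) = 5.911 servings → $6.21.
tempeh only: max(7.0/2.7, 1401/409) = 3.425 servings → $4.28.
almonds + tempeh: the both-tight solution has a negative serving — not a feasible corner.
Cheapest feasible corner: $4.28.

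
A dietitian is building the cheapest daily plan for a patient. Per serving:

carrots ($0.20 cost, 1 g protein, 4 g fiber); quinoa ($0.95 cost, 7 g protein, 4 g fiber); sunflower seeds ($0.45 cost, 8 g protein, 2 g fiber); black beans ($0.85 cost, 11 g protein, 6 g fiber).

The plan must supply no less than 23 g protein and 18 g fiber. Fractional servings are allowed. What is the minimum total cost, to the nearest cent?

$1.76

A basic optimal solution has at most two foods positive. Try each food alone and each pair with both targets met exactly.
carrots only: max(23/1, 18/4) = 23 servings → $4.60.
quinoa only: max(23/7, 18/4) = 4.5 servings → $4.28.
sunflower seeds only: max(23/8, 18/2) = 9 servings → $4.05.
black beans only: max(23/11, 18/6) = 3 servings → $2.55.
carrots + quinoa with both tight: 1.417 servings and 3.083 servings → $3.21.
carrots + sunflower seeds with both tight: 3.267 servings and 2.467 servings → $1.76.
carrots + black beans with both tight: 1.579 servings and 1.947 servings → $1.97.
quinoa + sunflower seeds: the both-tight solution has a negative serving — not a feasible corner.
quinoa + black beans with both targets exact would need a negative amount; discard.
sunflower seeds + black beans: intersection lies outside the first quadrant.
Cheapest feasible corner: $1.76.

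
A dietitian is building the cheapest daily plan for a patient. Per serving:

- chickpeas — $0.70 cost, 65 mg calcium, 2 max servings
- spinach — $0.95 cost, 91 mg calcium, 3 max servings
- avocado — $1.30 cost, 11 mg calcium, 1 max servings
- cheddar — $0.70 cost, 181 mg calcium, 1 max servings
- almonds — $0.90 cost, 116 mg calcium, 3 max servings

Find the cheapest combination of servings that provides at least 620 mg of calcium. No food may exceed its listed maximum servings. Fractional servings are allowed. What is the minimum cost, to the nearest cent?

$4.35

Cost per mg of calcium: cheddar $0.0039, almonds $0.0078, spinach $0.0104, chickpeas $0.0108, avocado $0.1182.
Take 1 serving of cheddar: +181.0 mg calcium for $0.70 (total $0.70, still need 439.0 mg).
Take 3 servings of almonds: +348.0 mg calcium for $2.70 (total $3.40, still need 91.0 mg).
Take 1 serving of spinach: +91.0 mg calcium for $0.95 (total $4.35, still need 0.0 mg).
Greedy by cheapest-per-mg is optimal for a single linear constraint, so the minimum cost is $4.35.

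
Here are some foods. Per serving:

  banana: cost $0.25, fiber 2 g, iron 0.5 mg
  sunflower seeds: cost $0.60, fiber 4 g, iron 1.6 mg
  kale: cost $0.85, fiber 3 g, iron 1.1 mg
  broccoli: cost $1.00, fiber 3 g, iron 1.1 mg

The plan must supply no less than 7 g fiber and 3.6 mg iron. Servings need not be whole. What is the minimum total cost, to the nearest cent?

$1.35

A basic optimal solution has at most two foods positive. Try each food alone and each pair with both targets met exactly.
banana only: max(7/2, 3.6/0.5) = 7.2 servings → $1.80.
sunflower seeds only: max(7/4, 3.6/1.6) = 2.25 servings → $1.35.
kale only: max(7/3, 3.6/1.1) = 3.273 servings → $2.78.
broccoli only: max(7/3, 3.6/1.1) = 3.273 servings → $3.27.
banana + sunflower seeds with both targets exact would need a negative amount; discard.
banana + kale: intersection lies outside the first quadrant.
banana + broccoli: the both-tight solution has a negative serving — not a feasible corner.
sunflower seeds + kale: intersection lies outside the first quadrant.
sunflower seeds + broccoli with both targets exact would need a negative amount; discard.
kale + broccoli (both tight): parallel constraints — no distinct corner.
So the least-cost plan costs $1.35.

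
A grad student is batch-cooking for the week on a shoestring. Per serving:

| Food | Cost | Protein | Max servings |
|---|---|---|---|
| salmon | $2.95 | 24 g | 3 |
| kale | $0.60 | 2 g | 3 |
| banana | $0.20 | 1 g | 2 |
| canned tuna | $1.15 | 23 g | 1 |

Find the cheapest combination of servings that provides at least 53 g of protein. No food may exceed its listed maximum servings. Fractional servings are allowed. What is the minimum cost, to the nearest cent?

Cost per g of protein: canned tuna $0.0500, salmon $0.1229, banana $0.2000, kale $0.3000.
Take 1 serving of canned tuna: +23.0 g protein for $1.15 (total $1.15, still need 30.0 g).
Take 1.25 servings of salmon: +30.0 g protein for $3.69 (total $4.84, still need 0.0 g).
Greedy by cheapest-per-g is optimal for a single linear constraint, so the minimum cost is $4.84.

$4.84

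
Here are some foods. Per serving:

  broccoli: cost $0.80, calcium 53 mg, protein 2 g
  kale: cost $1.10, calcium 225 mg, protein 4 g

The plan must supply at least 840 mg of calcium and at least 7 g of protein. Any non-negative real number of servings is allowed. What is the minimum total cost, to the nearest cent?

broccoli only: max(840/53, 7/2) = 15.85 servings → $12.68.
kale only: max(840/225, 7/4) = 3.733 servings → $4.11.
broccoli + kale: intersection lies outside the first quadrant.
The minimum over all feasible corners is $4.11.

$4.11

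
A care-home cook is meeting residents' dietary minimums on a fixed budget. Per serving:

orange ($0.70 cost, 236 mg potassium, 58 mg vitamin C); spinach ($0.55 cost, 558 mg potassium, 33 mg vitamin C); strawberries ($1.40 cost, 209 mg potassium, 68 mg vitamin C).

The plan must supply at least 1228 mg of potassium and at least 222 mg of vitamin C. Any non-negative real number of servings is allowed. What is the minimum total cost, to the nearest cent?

orange only: max(1228/236, 222/58) = 5.203 servings → $3.64.
spinach only: max(1228/558, 222/33) = 6.727 servings → $3.70.
strawberries only: max(1228/209, 222/68) = 5.876 servings → $8.23.
orange + spinach with both tight: 3.392 servings and 0.7663 servings → $2.80.
orange + strawberries: intersection lies outside the first quadrant.
spinach + strawberries with both tight: 1.195 servings and 2.685 servings → $4.42.
So the least-cost plan costs $2.80.

$2.80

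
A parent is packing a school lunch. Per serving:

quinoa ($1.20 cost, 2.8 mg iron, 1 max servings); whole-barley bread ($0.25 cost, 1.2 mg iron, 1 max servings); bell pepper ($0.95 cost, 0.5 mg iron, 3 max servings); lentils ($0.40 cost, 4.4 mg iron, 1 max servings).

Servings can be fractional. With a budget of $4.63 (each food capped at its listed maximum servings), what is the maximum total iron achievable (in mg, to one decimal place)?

Iron per dollar: lentils 11, whole-barley bread 4.8, quinoa 2.333, bell pepper 0.5263.
Take 1 serving of lentils: spends $0.40, +4.4 mg iron (running total 4.4 mg).
Take 1 serving of whole-barley bread: spends $0.25, +1.2 mg iron (running total 5.6 mg).
Take 1 serving of quinoa: spends $1.20, +2.8 mg iron (running total 8.4 mg).
Take 2.926 servings of bell pepper: spends $2.78, +1.5 mg iron (running total 9.9 mg).
Filling greedily by iron-per-dollar is optimal for one linear limit, giving 9.9 mg.

9.9 mg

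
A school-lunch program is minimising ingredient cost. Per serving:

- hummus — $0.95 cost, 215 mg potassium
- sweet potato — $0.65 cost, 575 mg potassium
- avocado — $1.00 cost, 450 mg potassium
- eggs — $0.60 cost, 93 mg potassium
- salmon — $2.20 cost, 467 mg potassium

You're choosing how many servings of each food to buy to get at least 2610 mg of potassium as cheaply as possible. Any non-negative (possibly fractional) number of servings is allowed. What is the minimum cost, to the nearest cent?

$2.95

Cost per mg of potassium: sweet potato $0.0011, avocado $0.0022, hummus $0.0044, salmon $0.0047, eggs $0.0065.
With no serving limits, use only sweet potato: 2610 mg / 575 mg = 4.539 servings × $0.65 = $2.95.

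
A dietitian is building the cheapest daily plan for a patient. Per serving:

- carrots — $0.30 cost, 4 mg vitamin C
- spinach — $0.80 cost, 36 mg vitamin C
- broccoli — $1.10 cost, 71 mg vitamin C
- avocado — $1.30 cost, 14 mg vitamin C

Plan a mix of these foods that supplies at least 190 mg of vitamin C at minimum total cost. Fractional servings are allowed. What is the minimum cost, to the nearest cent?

$2.94

Cost per mg of vitamin C: broccoli $0.0155, spinach $0.0222, carrots $0.0750, avocado $0.0929.
With no serving limits, use only broccoli: 190 mg / 71 mg = 2.676 servings × $1.10 = $2.94.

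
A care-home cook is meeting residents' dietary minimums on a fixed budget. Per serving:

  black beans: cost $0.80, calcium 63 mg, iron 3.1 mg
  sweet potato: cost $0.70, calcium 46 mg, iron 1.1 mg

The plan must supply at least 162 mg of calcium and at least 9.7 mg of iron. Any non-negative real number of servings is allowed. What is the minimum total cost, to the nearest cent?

black beans only: max(162/63, 9.7/3.1) = 3.129 servings → $2.50.
sweet potato only: max(162/46, 9.7/1.1) = 8.818 servings → $6.17.
black beans + sweet potato: intersection lies outside the first quadrant.
So the least-cost plan costs $2.50.

$2.50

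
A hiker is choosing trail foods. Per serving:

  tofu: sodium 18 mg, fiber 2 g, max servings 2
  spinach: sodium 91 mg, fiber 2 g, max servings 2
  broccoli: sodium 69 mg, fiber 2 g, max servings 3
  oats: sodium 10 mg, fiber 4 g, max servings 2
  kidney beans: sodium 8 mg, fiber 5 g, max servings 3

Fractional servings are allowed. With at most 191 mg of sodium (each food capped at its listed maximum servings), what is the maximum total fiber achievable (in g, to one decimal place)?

Fiber per mg sodium: kidney beans 0.625, oats 0.4, tofu 0.1111, broccoli 0.02899, spinach 0.02198.
Take 3 servings of kidney beans: uses 24 mg sodium, +15.0 g fiber (running total 15.0 g).
Take 2 servings of oats: uses 20 mg sodium, +8.0 g fiber (running total 23.0 g).
Take 2 servings of tofu: uses 36 mg sodium, +4.0 g fiber (running total 27.0 g).
Take 1.609 servings of broccoli: uses 111 mg sodium, +3.2 g fiber (running total 30.2 g).
Filling greedily by fiber-per-mg sodium is optimal for one linear limit, giving 30.2 g.

30.2 g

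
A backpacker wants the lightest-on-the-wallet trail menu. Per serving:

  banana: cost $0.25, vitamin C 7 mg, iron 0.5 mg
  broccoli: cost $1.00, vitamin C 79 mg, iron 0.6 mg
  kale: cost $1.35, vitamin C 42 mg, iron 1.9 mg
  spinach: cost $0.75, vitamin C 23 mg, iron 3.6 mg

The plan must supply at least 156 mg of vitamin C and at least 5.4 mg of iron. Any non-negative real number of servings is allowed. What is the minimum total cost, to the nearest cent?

$2.54

Compare the cost at each extreme point of the feasible region.
banana only: max(156/7, 5.4/0.5) = 22.29 servings → $5.57.
broccoli only: max(156/79, 5.4/0.6) = 9 servings → $9.00.
kale only: max(156/42, 5.4/1.9) = 3.714 servings → $5.01.
spinach only: max(156/23, 5.4/3.6) = 6.783 servings → $5.09.
banana + broccoli with both tight: 9.433 servings and 1.139 servings → $3.50.
banana + kale with both targets exact would need a negative amount; discard.
banana + spinach with both targets exact would need a negative amount; discard.
broccoli + kale with both tight: 0.5572 servings and 2.666 servings → $4.16.
broccoli + spinach with both tight: 1.616 servings and 1.231 servings → $2.54.
kale + spinach: intersection lies outside the first quadrant.
So the least-cost plan costs $2.54.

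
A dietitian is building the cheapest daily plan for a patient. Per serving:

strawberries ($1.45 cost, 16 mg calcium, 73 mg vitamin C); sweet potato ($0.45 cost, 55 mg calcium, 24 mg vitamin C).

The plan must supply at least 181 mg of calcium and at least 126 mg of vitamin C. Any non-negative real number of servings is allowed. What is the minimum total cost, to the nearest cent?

$2.36

Two binding constraints pin down two serving amounts, so the optimal mix uses at most two foods. The candidates are each food alone (scaled to the tighter of calcium/vitamin C) and each pair with both constraints tight.
strawberries only: max(181/16, 126/73) = 11.31 servings → $16.40.
sweet potato only: max(181/55, 126/24) = 5.25 servings → $2.36.
strawberries + sweet potato with both tight: 0.7122 servings and 3.084 servings → $2.42.
The minimum over all feasible corners is $2.36.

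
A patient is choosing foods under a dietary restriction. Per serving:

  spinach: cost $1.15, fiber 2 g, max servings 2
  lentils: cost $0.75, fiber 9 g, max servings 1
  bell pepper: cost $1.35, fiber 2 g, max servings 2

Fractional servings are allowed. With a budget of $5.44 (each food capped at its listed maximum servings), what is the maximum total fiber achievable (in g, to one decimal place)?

16.5 g

Fiber per dollar: lentils 12, spinach 1.739, bell pepper 1.481.
Take 1 serving of lentils: spends $0.75, +9.0 g fiber (running total 9.0 g).
Take 2 servings of spinach: spends $2.30, +4.0 g fiber (running total 13.0 g).
Take 1.77 servings of bell pepper: spends $2.39, +3.5 g fiber (running total 16.5 g).
Filling greedily by fiber-per-dollar is optimal for one linear limit, giving 16.5 g.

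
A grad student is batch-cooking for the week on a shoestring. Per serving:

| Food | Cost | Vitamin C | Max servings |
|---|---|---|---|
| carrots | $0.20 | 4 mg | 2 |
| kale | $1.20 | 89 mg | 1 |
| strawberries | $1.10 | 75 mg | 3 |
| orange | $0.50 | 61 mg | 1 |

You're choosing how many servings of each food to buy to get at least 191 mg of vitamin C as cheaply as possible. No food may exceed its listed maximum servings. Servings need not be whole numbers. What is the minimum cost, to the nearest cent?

Cost per mg of vitamin C: orange $0.0082, kale $0.0135, strawberries $0.0147, carrots $0.0500.
Take 1 serving of orange: +61.0 mg vitamin C for $0.50 (total $0.50, still need 130.0 mg).
Take 1 serving of kale: +89.0 mg vitamin C for $1.20 (total $1.70, still need 41.0 mg).
Take 0.5467 servings of strawberries: +41.0 mg vitamin C for $0.60 (total $2.30, still need 0.0 mg).
Greedy by cheapest-per-mg is optimal for a single linear constraint, so the minimum cost is $2.30.

$2.30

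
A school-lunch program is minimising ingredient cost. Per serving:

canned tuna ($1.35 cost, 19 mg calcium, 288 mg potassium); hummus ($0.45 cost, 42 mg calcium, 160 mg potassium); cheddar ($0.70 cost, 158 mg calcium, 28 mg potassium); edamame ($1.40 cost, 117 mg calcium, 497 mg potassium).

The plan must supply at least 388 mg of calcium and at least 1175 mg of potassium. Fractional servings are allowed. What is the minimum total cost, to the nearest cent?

For a min-cost LP with two ≥-constraints, a basic feasible solution has at most two positive variables.
canned tuna only: max(388/19, 1175/288) = 20.42 servings → $27.57.
hummus only: max(388/42, 1175/160) = 9.238 servings → $4.16.
cheddar only: max(388/158, 1175/28) = 41.96 servings → $29.38.
edamame only: max(388/117, 1175/497) = 3.316 servings → $4.64.
canned tuna + hummus: intersection lies outside the first quadrant.
canned tuna + cheddar with both tight: 3.887 servings and 1.988 servings → $6.64.
canned tuna + edamame: intersection lies outside the first quadrant.
hummus + cheddar with both tight: 7.251 servings and 0.5281 servings → $3.63.
hummus + edamame: the both-tight solution has a negative serving — not a feasible corner.
cheddar + edamame with both tight: 0.7357 servings and 2.323 servings → $3.77.
The minimum over all feasible corners is $3.63.

$3.63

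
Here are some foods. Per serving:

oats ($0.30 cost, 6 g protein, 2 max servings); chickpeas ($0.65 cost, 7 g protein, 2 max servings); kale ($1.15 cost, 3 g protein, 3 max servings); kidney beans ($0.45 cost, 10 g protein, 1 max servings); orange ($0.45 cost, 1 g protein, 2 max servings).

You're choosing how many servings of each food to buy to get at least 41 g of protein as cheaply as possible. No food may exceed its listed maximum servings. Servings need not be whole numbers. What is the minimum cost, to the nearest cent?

Cost per g of protein: kidney beans $0.0450, oats $0.0500, chickpeas $0.0929, kale $0.3833, orange $0.4500.
Take 1 serving of kidney beans: +10.0 g protein for $0.45 (total $0.45, still need 31.0 g).
Take 2 servings of oats: +12.0 g protein for $0.60 (total $1.05, still need 19.0 g).
Take 2 servings of chickpeas: +14.0 g protein for $1.30 (total $2.35, still need 5.0 g).
Take 1.667 servings of kale: +5.0 g protein for $1.92 (total $4.27, still need 0.0 g).
Greedy by cheapest-per-g is optimal for a single linear constraint, so the minimum cost is $4.27.

$4.27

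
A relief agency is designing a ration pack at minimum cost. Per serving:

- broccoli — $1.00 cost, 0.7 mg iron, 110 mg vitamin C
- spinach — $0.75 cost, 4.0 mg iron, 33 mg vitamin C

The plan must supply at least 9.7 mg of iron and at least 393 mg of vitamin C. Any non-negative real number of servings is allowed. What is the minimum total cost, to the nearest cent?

$4.43

broccoli only: max(9.7/0.7, 393/110) = 13.86 servings → $13.86.
spinach only: max(9.7/4.0, 393/33) = 11.91 servings → $8.93.
broccoli + spinach with both tight: 3.003 servings and 1.899 servings → $4.43.
So the least-cost plan costs $4.43.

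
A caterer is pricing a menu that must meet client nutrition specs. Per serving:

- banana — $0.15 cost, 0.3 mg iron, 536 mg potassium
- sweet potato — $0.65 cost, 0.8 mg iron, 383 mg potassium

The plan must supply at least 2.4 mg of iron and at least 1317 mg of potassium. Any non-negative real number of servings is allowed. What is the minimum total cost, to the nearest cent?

$1.20

With two linear requirements the optimum uses one or two foods; enumerate the corners.
banana only: max(2.4/0.3, 1317/536) = 8 servings → $1.20.
sweet potato only: max(2.4/0.8, 1317/383) = 3.439 servings → $2.24.
banana + sweet potato with both tight: 0.4282 servings and 2.839 servings → $1.91.
Cheapest feasible corner: $1.20.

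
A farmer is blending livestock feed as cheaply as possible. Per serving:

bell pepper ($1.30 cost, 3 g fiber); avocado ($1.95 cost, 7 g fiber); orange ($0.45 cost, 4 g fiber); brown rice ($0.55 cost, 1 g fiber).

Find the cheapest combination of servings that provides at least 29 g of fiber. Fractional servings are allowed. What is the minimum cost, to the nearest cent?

$3.26

Cost per g of fiber: orange $0.1125, avocado $0.2786, bell pepper $0.4333, brown rice $0.5500.
With no serving limits, use only orange: 29 g / 4 g = 7.25 servings × $0.45 = $3.26.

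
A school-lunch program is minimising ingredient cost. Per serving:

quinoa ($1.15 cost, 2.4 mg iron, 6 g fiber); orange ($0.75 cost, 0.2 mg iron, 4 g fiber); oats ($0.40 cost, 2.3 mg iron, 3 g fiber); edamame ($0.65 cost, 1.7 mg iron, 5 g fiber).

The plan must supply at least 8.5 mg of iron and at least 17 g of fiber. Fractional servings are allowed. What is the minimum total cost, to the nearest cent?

At the optimum either one food covers both requirements or two foods hit both targets exactly; no other combination can be cheaper.
quinoa only: max(8.5/2.4, 17/6) = 3.542 servings → $4.07.
orange only: max(8.5/0.2, 17/4) = 42.5 servings → $31.88.
oats only: max(8.5/2.3, 17/3) = 5.667 servings → $2.27.
edamame only: max(8.5/1.7, 17/5) = 5 servings → $3.25.
quinoa + orange: intersection lies outside the first quadrant.
quinoa + oats with both tight: 2.061 servings and 1.545 servings → $2.99.
quinoa + edamame: intersection lies outside the first quadrant.
orange + oats with both tight: 1.581 servings and 3.558 servings → $2.61.
orange + edamame: intersection lies outside the first quadrant.
oats + edamame with both tight: 2.125 servings and 2.125 servings → $2.23.
Cheapest feasible corner: $2.23.

$2.23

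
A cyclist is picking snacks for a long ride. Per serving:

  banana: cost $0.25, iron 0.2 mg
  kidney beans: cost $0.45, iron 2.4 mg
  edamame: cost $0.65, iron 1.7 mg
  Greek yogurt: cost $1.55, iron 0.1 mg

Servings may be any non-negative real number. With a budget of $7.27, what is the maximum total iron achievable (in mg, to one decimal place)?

Iron per dollar: kidney beans 5.333, edamame 2.615, banana 0.8, Greek yogurt 0.06452.
With no serving limits, spend the whole cost allowance on kidney beans: $7.27 / $0.45 × 2.4 mg = 38.8 mg.

38.8 mg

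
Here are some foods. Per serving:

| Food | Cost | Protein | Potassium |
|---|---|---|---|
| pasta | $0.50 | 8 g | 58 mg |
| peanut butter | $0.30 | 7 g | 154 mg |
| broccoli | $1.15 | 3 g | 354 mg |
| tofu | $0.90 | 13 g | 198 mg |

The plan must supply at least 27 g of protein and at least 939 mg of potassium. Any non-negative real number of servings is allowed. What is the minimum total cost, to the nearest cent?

Two binding constraints pin down two serving amounts, so the optimal mix uses at most two foods. The candidates are each food alone (scaled to the tighter of protein/potassium) and each pair with both constraints tight.
pasta only: max(27/8, 939/58) = 16.19 servings → $8.09.
peanut butter only: max(27/7, 939/154) = 6.097 servings → $1.83.
broccoli only: max(27/3, 939/354) = 9 servings → $10.35.
tofu only: max(27/13, 939/198) = 4.742 servings → $4.27.
pasta + peanut butter: the both-tight solution has a negative serving — not a feasible corner.
pasta + broccoli with both tight: 2.536 servings and 2.237 servings → $3.84.
pasta + tofu: the both-tight solution has a negative serving — not a feasible corner.
peanut butter + broccoli with both tight: 3.344 servings and 1.198 servings → $2.38.
peanut butter + tofu with both targets exact would need a negative amount; discard.
broccoli + tofu with both tight: 1.712 servings and 1.682 servings → $3.48.
So the least-cost plan costs $1.83.

$1.83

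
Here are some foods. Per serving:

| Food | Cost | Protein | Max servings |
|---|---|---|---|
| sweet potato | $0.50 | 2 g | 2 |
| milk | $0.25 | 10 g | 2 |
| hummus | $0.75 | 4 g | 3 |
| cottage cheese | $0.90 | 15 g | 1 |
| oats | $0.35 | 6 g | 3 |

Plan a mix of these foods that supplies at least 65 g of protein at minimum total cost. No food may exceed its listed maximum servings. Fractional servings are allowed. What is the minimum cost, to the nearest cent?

$4.70

Cost per g of protein: milk $0.0250, oats $0.0583, cottage cheese $0.0600, hummus $0.1875, sweet potato $0.2500.
Take 2 servings of milk: +20.0 g protein for $0.50 (total $0.50, still need 45.0 g).
Take 3 servings of oats: +18.0 g protein for $1.05 (total $1.55, still need 27.0 g).
Take 1 serving of cottage cheese: +15.0 g protein for $0.90 (total $2.45, still need 12.0 g).
Take 3 servings of hummus: +12.0 g protein for $2.25 (total $4.70, still need 0.0 g).
Greedy by cheapest-per-g is optimal for a single linear constraint, so the minimum cost is $4.70.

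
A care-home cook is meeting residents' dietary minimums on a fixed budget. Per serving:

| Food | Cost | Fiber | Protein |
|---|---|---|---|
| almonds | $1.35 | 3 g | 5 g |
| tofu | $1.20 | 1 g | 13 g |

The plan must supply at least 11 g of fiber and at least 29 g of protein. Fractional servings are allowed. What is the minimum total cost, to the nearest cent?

Compare the cost at each extreme point of the feasible region.
almonds only: max(11/3, 29/5) = 5.8 servings → $7.83.
tofu only: max(11/1, 29/13) = 11 servings → $13.20.
almonds + tofu with both tight: 3.353 servings and 0.9412 servings → $5.66.
So the least-cost plan costs $5.66.

$5.66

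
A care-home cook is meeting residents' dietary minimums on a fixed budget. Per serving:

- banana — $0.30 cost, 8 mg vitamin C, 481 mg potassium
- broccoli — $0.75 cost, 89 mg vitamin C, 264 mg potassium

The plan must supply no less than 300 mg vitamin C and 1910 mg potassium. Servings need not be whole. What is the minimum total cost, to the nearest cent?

Two binding constraints pin down two serving amounts, so the optimal mix uses at most two foods. The candidates are each food alone (scaled to the tighter of vitamin C/potassium) and each pair with both constraints tight.
banana only: max(300/8, 1910/481) = 37.5 servings → $11.25.
broccoli only: max(300/89, 1910/264) = 7.235 servings → $5.43.
banana + broccoli with both tight: 2.231 servings and 3.17 servings → $3.05.
The minimum over all feasible corners is $3.05.

$3.05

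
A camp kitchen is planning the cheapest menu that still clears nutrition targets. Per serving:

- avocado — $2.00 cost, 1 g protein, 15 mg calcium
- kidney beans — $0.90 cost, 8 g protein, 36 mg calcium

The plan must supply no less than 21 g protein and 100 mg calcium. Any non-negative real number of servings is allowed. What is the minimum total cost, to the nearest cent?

avocado only: max(21/1, 100/15) = 21 servings → $42.00.
kidney beans only: max(21/8, 100/36) = 2.778 servings → $2.50.
avocado + kidney beans with both tight: 0.5238 servings and 2.56 servings → $3.35.
So the least-cost plan costs $2.50.

$2.50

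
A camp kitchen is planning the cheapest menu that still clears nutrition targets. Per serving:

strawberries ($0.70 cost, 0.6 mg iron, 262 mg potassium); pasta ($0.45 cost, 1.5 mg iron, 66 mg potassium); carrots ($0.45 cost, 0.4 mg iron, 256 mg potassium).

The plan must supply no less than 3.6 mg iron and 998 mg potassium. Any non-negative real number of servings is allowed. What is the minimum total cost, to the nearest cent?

$2.24

Minimising a linear cost over {iron ≥ 3.6, potassium ≥ 998, servings ≥ 0} — the optimum is at a vertex, using one or two foods.
strawberries only: max(3.6/0.6, 998/262) = 6 servings → $4.20.
pasta only: max(3.6/1.5, 998/66) = 15.12 servings → $6.80.
carrots only: max(3.6/0.4, 998/256) = 9 servings → $4.05.
strawberries + pasta with both tight: 3.564 servings and 0.9745 servings → $2.93.
strawberries + carrots: intersection lies outside the first quadrant.
pasta + carrots with both tight: 1.461 servings and 3.522 servings → $2.24.
Cheapest feasible corner: $2.24.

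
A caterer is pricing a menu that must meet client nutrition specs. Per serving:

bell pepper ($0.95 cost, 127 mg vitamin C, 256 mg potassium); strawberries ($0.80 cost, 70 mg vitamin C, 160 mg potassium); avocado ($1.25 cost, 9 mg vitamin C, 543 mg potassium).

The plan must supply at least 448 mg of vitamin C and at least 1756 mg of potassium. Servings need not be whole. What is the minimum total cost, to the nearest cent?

Check every corner: each single food scaled to meet both minima, and each pair solved so both constraints bind.
bell pepper only: max(448/127, 1756/256) = 6.859 servings → $6.52.
strawberries only: max(448/70, 1756/160) = 10.97 servings → $8.78.
avocado only: max(448/9, 1756/543) = 49.78 servings → $62.22.
bell pepper + strawberries: the both-tight solution has a negative serving — not a feasible corner.
bell pepper + avocado with both tight: 3.412 servings and 1.625 servings → $5.27.
strawberries + avocado with both tight: 6.22 servings and 1.401 servings → $6.73.
Cheapest feasible corner: $5.27.

$5.27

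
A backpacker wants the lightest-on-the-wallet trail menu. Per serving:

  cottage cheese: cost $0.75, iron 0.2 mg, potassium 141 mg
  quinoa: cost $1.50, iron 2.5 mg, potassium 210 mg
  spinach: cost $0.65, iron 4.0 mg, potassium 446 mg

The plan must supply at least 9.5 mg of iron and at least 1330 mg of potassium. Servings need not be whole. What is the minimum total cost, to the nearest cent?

$1.94

Minimising a linear cost over {iron ≥ 9.5, potassium ≥ 1330, servings ≥ 0} — the optimum is at a vertex, using one or two foods.
cottage cheese only: max(9.5/0.2, 1330/141) = 47.5 servings → $35.62.
quinoa only: max(9.5/2.5, 1330/210) = 6.333 servings → $9.50.
spinach only: max(9.5/4.0, 1330/446) = 2.982 servings → $1.94.
cottage cheese + quinoa with both tight: 4.283 servings and 3.457 servings → $8.40.
cottage cheese + spinach with both tight: 2.281 servings and 2.261 servings → $3.18.
quinoa + spinach: intersection lies outside the first quadrant.
The minimum over all feasible corners is $1.94.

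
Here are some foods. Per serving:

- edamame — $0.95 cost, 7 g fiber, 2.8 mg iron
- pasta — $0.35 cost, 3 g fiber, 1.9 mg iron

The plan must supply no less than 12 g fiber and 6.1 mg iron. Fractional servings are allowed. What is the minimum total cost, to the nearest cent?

$1.40

The cheapest plan sits at a corner of the feasible region — with two constraints it uses at most two foods.
edamame only: max(12/7, 6.1/2.8) = 2.179 servings → $2.07.
pasta only: max(12/3, 6.1/1.9) = 4 servings → $1.40.
edamame + pasta with both tight: 0.9184 servings and 1.857 servings → $1.52.
The minimum over all feasible corners is $1.40.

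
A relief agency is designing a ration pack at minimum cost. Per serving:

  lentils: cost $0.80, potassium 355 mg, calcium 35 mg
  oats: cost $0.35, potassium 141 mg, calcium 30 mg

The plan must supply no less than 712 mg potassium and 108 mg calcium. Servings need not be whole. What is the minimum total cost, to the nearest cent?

For a min-cost LP with two ≥-constraints, a basic feasible solution has at most two positive variables.
lentils only: max(712/355, 108/35) = 3.086 servings → $2.47.
oats only: max(712/141, 108/30) = 5.05 servings → $1.77.
lentils + oats with both tight: 1.073 servings and 2.348 servings → $1.68.
The minimum over all feasible corners is $1.68.

$1.68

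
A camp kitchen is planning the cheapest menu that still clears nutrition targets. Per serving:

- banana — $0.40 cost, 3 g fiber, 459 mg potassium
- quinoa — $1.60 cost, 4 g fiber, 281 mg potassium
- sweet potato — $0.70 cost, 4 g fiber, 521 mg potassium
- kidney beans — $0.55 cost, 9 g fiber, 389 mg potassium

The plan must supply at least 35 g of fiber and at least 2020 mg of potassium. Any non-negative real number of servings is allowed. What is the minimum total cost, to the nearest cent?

$2.47

The cheapest plan sits at a corner of the feasible region — with two constraints it uses at most two foods.
banana only: max(35/3, 2020/459) = 11.67 servings → $4.67.
quinoa only: max(35/4, 2020/281) = 8.75 servings → $14.00.
sweet potato only: max(35/4, 2020/521) = 8.75 servings → $6.12.
kidney beans only: max(35/9, 2020/389) = 5.193 servings → $2.86.
banana + quinoa with both targets exact would need a negative amount; discard.
banana + sweet potato with both targets exact would need a negative amount; discard.
banana + kidney beans with both tight: 1.54 servings and 3.376 servings → $2.47.
quinoa + sweet potato with both targets exact would need a negative amount; discard.
quinoa + kidney beans with both tight: 4.692 servings and 1.804 servings → $8.50.
sweet potato + kidney beans with both tight: 1.457 servings and 3.241 servings → $2.80.
Cheapest feasible corner: $2.47.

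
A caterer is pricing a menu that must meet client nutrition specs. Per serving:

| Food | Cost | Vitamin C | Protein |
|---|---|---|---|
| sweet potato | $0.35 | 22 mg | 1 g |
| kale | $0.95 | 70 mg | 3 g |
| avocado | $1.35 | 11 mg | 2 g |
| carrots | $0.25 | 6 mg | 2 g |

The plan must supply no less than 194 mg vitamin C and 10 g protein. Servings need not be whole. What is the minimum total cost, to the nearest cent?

$2.80

Minimising a linear cost over {vitamin C ≥ 194, protein ≥ 10, servings ≥ 0} — the optimum is at a vertex, using one or two foods.
sweet potato only: max(194/22, 10/1) = 10 servings → $3.50.
kale only: max(194/70, 10/3) = 3.333 servings → $3.17.
avocado only: max(194/11, 10/2) = 17.64 servings → $23.81.
carrots only: max(194/6, 10/2) = 32.33 servings → $8.08.
sweet potato + kale with both targets exact would need a negative amount; discard.
sweet potato + avocado with both tight: 8.424 servings and 0.7879 servings → $4.01.
sweet potato + carrots with both tight: 8.632 servings and 0.6842 servings → $3.19.
kale + avocado with both tight: 2.598 servings and 1.103 servings → $3.96.
kale + carrots with both tight: 2.689 servings and 0.9672 servings → $2.80.
avocado + carrots with both targets exact would need a negative amount; discard.
So the least-cost plan costs $2.80.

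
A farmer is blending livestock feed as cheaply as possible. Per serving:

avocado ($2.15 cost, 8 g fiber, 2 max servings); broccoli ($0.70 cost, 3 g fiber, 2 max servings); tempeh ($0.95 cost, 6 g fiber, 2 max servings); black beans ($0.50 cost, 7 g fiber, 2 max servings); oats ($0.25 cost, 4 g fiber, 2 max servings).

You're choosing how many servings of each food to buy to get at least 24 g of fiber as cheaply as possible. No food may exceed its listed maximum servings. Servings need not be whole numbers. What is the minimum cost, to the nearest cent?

Cost per g of fiber: oats $0.0625, black beans $0.0714, tempeh $0.1583, broccoli $0.2333, avocado $0.2687.
Take 2 servings of oats: +8.0 g fiber for $0.50 (total $0.50, still need 16.0 g).
Take 2 servings of black beans: +14.0 g fiber for $1.00 (total $1.50, still need 2.0 g).
Take 0.3333 servings of tempeh: +2.0 g fiber for $0.32 (total $1.82, still need 0.0 g).
Greedy by cheapest-per-g is optimal for a single linear constraint, so the minimum cost is $1.82.

$1.82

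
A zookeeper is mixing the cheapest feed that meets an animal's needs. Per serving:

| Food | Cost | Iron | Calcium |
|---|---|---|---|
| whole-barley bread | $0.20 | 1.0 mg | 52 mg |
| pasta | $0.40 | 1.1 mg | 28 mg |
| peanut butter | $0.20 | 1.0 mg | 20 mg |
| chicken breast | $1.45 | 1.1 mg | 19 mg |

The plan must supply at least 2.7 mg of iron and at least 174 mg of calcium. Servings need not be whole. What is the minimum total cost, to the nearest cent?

The cheapest plan sits at a corner of the feasible region — with two constraints it uses at most two foods.
whole-barley bread only: max(2.7/1.0, 174/52) = 3.346 servings → $0.67.
pasta only: max(2.7/1.1, 174/28) = 6.214 servings → $2.49.
peanut butter only: max(2.7/1.0, 174/20) = 8.7 servings → $1.74.
chicken breast only: max(2.7/1.1, 174/19) = 9.158 servings → $13.28.
whole-barley bread + pasta: intersection lies outside the first quadrant.
whole-barley bread + peanut butter with both targets exact would need a negative amount; discard.
whole-barley bread + chicken breast: intersection lies outside the first quadrant.
pasta + peanut butter with both targets exact would need a negative amount; discard.
pasta + chicken breast: the both-tight solution has a negative serving — not a feasible corner.
peanut butter + chicken breast with both targets exact would need a negative amount; discard.
The minimum over all feasible corners is $0.67.

$0.67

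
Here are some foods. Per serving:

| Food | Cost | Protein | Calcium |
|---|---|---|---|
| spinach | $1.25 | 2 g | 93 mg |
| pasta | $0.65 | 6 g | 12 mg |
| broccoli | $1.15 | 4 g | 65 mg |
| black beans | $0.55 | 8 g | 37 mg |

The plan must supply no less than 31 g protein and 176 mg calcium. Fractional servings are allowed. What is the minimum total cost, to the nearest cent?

Check every corner: each single food scaled to meet both minima, and each pair solved so both constraints bind.
spinach only: max(31/2, 176/93) = 15.5 servings → $19.38.
pasta only: max(31/6, 176/12) = 14.67 servings → $9.53.
broccoli only: max(31/4, 176/65) = 7.75 servings → $8.91.
black beans only: max(31/8, 176/37) = 4.757 servings → $2.62.
spinach + pasta with both tight: 1.281 servings and 4.74 servings → $4.68.
spinach + broccoli with both targets exact would need a negative amount; discard.
spinach + black beans with both tight: 0.3896 servings and 3.778 servings → $2.56.
pasta + broccoli with both tight: 3.833 servings and 2 servings → $4.79.
pasta + black beans: intersection lies outside the first quadrant.
broccoli + black beans with both tight: 0.7016 servings and 3.524 servings → $2.75.
Cheapest feasible corner: $2.56.

$2.56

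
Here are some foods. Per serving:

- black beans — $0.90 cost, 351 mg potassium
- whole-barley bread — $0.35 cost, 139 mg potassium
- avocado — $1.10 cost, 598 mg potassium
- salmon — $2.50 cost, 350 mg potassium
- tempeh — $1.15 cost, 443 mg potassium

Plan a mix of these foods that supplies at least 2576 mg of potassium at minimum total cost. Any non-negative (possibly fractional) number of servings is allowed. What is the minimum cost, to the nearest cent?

$4.74

Cost per mg of potassium: avocado $0.0018, whole-barley bread $0.0025, black beans $0.0026, tempeh $0.0026, salmon $0.0071.
With no serving limits, use only avocado: 2576 mg / 598 mg = 4.308 servings × $1.10 = $4.74.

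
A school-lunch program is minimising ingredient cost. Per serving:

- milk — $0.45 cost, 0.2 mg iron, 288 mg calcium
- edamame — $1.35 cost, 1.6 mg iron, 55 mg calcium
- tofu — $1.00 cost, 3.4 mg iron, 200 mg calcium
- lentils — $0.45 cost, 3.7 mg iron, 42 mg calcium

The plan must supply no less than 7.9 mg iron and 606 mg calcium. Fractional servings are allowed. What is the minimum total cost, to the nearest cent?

Check every corner: each single food scaled to meet both minima, and each pair solved so both constraints bind.
milk only: max(7.9/0.2, 606/288) = 39.5 servings → $17.77.
edamame only: max(7.9/1.6, 606/55) = 11.02 servings → $14.87.
tofu only: max(7.9/3.4, 606/200) = 3.03 servings → $3.03.
lentils only: max(7.9/3.7, 606/42) = 14.43 servings → $6.49.
milk + edamame with both tight: 1.19 servings and 4.789 servings → $7.00.
milk + tofu with both tight: 0.5115 servings and 2.293 servings → $2.52.
milk + lentils with both tight: 1.807 servings and 2.037 servings → $1.73.
edamame + tofu: intersection lies outside the first quadrant.
edamame + lentils with both targets exact would need a negative amount; discard.
tofu + lentils with both targets exact would need a negative amount; discard.
The minimum over all feasible corners is $1.73.

$1.73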